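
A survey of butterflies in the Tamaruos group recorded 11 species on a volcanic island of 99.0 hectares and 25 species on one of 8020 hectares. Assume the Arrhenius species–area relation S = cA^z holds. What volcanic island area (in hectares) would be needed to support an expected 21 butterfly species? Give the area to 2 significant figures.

3200 hectares

z = ln(25/11) / ln(8020/99) = 0.8210 / 4.3946 = 0.1868
c = 11 / 99^0.1868 = 11 / 2.359 = 4.662
A = (21/4.662)^(1/0.1868) ⇒ ln A = ln(4.504)/0.1868 = 8.0564
A = e^8.0564 ≈ 3154 hectares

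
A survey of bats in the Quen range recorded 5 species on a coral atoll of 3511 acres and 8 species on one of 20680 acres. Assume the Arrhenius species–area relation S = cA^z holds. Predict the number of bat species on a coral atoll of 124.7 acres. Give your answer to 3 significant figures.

2.06

z = ln(8/5) / ln(20680/3511) = 0.4700 / 1.7733 = 0.2650
c = 5 / 3511^0.2650 = 5 / 8.704 = 0.5745
S₃ = 0.5745 × 124.7^0.2650 = 0.5745 × 3.593 ≈ 2.064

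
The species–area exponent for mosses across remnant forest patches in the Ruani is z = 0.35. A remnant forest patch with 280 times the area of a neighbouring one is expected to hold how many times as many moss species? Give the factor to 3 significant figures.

S₂/S₁ = (A₂/A₁)^z = 280^0.35
ln(S₂/S₁) = 0.35 × ln 280 = 0.35 × 5.6348 = 1.9722
S₂/S₁ = e^1.9722 ≈ 7.186

7.19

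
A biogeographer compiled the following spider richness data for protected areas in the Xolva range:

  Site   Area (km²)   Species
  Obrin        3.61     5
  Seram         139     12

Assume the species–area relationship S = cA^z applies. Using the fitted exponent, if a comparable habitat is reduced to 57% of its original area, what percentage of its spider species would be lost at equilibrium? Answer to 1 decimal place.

z = ln(12/5) / ln(139/3.61) = 0.8755 / 3.6508 = 0.2398
S_new/S_old = (A_new/A_old)^z = 0.57^0.2398 = exp(0.2398 × -0.5621) = 0.8739
Fraction lost = 1 − 0.8739 = 0.1261

12.6%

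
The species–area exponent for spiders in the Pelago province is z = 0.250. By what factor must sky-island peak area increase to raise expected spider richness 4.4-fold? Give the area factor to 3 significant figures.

375

(A₂/A₁)^0.25 = 4.4, so A₂/A₁ = 4.4^(1/0.25) = 4.4^4
ln(A₂/A₁) = ln 4.4 / 0.25 = 1.4816 / 0.25 = 5.9264
A₂/A₁ = e^5.9264 ≈ 374.8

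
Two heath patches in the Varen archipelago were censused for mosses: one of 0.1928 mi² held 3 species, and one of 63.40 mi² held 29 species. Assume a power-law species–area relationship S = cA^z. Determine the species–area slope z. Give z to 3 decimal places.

0.391

Taking logs: ln S = ln c + z ln A, so z = (ln S₂ − ln S₁)/(ln A₂ − ln A₁).
z = ln(29/3) / ln(63.4/0.1928) = ln(9.667) / ln(328.8) = 2.2687 / 5.7956 = 0.3915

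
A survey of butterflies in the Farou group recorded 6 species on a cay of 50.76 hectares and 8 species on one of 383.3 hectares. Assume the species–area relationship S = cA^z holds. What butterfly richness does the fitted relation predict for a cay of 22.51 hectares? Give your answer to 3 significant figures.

5.34

z = ln(8/6) / ln(383.3/50.76) = 0.2877 / 2.0217 = 0.1423
c = 6 / 50.76^0.1423 = 6 / 1.749 = 3.431
S₃ = 3.431 × 22.51^0.1423 = 3.431 × 1.558 ≈ 5.344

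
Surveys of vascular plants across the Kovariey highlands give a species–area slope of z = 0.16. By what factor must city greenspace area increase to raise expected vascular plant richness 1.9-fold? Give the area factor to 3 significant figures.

(A₂/A₁)^0.16 = 1.9, so A₂/A₁ = 1.9^(1/0.16) = 1.9^6.25
ln(A₂/A₁) = ln 1.9 / 0.16 = 0.6419 / 0.16 = 4.0116
A₂/A₁ = e^4.0116 ≈ 55.23

55.2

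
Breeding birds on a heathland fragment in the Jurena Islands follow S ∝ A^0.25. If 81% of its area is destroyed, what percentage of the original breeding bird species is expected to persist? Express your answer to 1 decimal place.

S_new/S_old = (A_new/A_old)^z = 0.19^0.25
= exp(0.25 × ln 0.19) = exp(0.25 × -1.6607) = exp(-0.4152) ≈ 0.6602

66.0%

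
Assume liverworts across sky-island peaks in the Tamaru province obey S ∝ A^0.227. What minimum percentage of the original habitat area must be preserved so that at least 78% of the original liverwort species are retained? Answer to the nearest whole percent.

33%

Need (A_new/A_old)^0.227 = 0.78, so A_new/A_old = 0.78^(1/0.227) = 0.78^4.405
ln(A_new/A_old) = ln 0.78 / 0.227 = -0.2485 / 0.227 = -1.0945
A_new/A_old = e^-1.0945 ≈ 0.3347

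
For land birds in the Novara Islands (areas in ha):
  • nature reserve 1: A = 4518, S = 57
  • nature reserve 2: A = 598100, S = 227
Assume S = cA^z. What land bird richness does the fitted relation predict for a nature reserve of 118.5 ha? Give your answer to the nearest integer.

20

z = ln(227/57) / ln(598100/4518) = 1.3819 / 4.8857 = 0.2828
c = 57 / 4518^0.2828 = 57 / 10.81 = 5.273
S₃ = 5.273 × 118.5^0.2828 = 5.273 × 3.86 ≈ 20.35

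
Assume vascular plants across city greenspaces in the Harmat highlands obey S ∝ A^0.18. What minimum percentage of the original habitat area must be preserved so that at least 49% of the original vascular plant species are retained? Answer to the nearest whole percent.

Need (A_new/A_old)^0.18 = 0.49, so A_new/A_old = 0.49^(1/0.18) = 0.49^5.556
ln(A_new/A_old) = ln 0.49 / 0.18 = -0.7133 / 0.18 = -3.9631
A_new/A_old = e^-3.9631 ≈ 0.019

2%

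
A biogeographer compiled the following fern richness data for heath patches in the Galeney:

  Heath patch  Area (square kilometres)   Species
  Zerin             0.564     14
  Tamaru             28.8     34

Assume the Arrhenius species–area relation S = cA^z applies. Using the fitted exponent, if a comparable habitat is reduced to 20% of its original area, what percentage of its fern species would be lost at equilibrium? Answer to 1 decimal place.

30.4%

z = ln(34/14) / ln(28.8/0.564) = 0.8873 / 3.9331 = 0.2256
S_new/S_old = (A_new/A_old)^z = 0.2^0.2256 = exp(0.2256 × -1.6094) = 0.6955
Fraction lost = 1 − 0.6955 = 0.3045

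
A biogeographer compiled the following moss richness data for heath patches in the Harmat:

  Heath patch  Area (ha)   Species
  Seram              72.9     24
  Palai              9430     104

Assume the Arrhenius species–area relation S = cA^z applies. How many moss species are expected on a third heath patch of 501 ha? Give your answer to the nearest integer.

43

z = ln(104/24) / ln(9430/72.9) = 1.4663 / 4.8626 = 0.3016
c = 24 / 72.9^0.3016 = 24 / 3.645 = 6.584
S₃ = 6.584 × 501^0.3016 = 6.584 × 6.519 ≈ 42.92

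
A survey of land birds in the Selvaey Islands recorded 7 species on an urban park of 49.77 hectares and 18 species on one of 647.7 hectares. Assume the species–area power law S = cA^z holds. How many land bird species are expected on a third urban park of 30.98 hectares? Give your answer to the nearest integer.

6

z = ln(18/7) / ln(647.7/49.77) = 0.9445 / 2.5660 = 0.3681
c = 7 / 49.77^0.3681 = 7 / 4.213 = 1.662
S₃ = 1.662 × 30.98^0.3681 = 1.662 × 3.538 ≈ 5.879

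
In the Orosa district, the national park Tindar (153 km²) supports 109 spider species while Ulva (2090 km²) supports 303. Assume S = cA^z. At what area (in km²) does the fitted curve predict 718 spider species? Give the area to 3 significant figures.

z = ln(303/109) / ln(2090/153) = 1.0224 / 2.6145 = 0.3910
c = 109 / 153^0.3910 = 109 / 7.15 = 15.24
A = (718/15.24)^(1/0.3910) ⇒ ln A = ln(47.1)/0.3910 = 9.8511
A = e^9.8511 ≈ 18980 km²

19000 km²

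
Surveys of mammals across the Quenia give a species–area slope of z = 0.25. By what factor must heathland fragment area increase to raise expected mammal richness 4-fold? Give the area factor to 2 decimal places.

256.00

(A₂/A₁)^0.25 = 4, so A₂/A₁ = 4^(1/0.25) = 4^4
ln(A₂/A₁) = ln 4 / 0.25 = 1.3863 / 0.25 = 5.5452
A₂/A₁ = e^5.5452 ≈ 256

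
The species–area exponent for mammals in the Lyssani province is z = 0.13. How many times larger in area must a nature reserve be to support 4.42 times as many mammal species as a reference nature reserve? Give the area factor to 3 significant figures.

(A₂/A₁)^0.13 = 4.42, so A₂/A₁ = 4.42^(1/0.13) = 4.42^7.692
ln(A₂/A₁) = ln 4.42 / 0.13 = 1.4861 / 0.13 = 11.4318
A₂/A₁ = e^11.4318 ≈ 92212

92200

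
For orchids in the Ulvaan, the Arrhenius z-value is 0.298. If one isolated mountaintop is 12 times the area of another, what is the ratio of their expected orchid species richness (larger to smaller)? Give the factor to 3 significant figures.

S₂/S₁ = (A₂/A₁)^z = 12^0.298
ln(S₂/S₁) = 0.298 × ln 12 = 0.298 × 2.4849 = 0.7405
S₂/S₁ = e^0.7405 ≈ 2.097

2.10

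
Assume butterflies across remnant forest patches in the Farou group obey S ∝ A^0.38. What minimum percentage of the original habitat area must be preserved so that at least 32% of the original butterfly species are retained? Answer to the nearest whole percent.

Need (A_new/A_old)^0.38 = 0.32, so A_new/A_old = 0.32^(1/0.38) = 0.32^2.632
ln(A_new/A_old) = ln 0.32 / 0.38 = -1.1394 / 0.38 = -2.9985
A_new/A_old = e^-2.9985 ≈ 0.04986

5%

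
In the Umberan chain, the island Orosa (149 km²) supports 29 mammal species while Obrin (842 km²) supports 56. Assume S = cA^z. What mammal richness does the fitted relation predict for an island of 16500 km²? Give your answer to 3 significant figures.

173

z = ln(56/29) / ln(842/149) = 0.6581 / 1.7318 = 0.3800
c = 29 / 149^0.3800 = 29 / 6.695 = 4.332
S₃ = 4.332 × 16500^0.3800 = 4.332 × 40.04 ≈ 173.5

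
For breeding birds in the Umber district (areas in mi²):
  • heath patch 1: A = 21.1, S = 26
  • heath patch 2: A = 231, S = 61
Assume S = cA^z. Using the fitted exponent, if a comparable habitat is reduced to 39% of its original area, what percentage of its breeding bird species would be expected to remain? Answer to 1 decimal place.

71.5%

z = ln(61/26) / ln(231/21.1) = 0.8528 / 2.3931 = 0.3563
S_new/S_old = (A_new/A_old)^z = 0.39^0.3563 = exp(0.3563 × -0.9416) = 0.715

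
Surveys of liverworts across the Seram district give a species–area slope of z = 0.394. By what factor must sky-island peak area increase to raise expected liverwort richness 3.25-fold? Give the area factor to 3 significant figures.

19.9

(A₂/A₁)^0.394 = 3.25, so A₂/A₁ = 3.25^(1/0.394) = 3.25^2.538
ln(A₂/A₁) = ln 3.25 / 0.394 = 1.1787 / 0.394 = 2.9915
A₂/A₁ = e^2.9915 ≈ 19.92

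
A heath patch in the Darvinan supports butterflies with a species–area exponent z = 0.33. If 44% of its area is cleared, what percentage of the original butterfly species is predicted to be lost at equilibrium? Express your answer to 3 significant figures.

S_new/S_old = (A_new/A_old)^z = 0.56^0.33
= exp(0.33 × ln 0.56) = exp(0.33 × -0.5798) = exp(-0.1913) ≈ 0.8259
Fraction lost = 1 − 0.8259 = 0.1741

17.4%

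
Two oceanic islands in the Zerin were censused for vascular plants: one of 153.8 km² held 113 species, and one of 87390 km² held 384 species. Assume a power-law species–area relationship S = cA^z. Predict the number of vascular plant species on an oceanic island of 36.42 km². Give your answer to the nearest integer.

86

z = ln(384/113) / ln(87390/153.8) = 1.2233 / 6.3425 = 0.1929
c = 113 / 153.8^0.1929 = 113 / 2.641 = 42.78
S₃ = 42.78 × 36.42^0.1929 = 42.78 × 2 ≈ 85.59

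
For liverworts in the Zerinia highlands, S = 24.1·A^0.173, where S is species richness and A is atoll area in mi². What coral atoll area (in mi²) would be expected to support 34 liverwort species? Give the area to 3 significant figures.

34 = 24.1 × A^0.173  ⇒  A^0.173 = 34/24.1 = 1.411
ln A = ln(1.411) / 0.173 = 0.3441 / 0.173 = 1.9893
A = e^1.9893 ≈ 7.31 mi²

7.31 mi²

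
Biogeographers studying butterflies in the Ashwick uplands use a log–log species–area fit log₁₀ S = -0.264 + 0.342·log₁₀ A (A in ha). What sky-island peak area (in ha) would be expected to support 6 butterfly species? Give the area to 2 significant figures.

6 = 0.5445 × A^0.342  ⇒  A^0.342 = 6/0.5445 = 11.02
ln A = ln(11.02) / 0.342 = 2.3996 / 0.342 = 7.0165
A = e^7.0165 ≈ 1115 ha

1100 ha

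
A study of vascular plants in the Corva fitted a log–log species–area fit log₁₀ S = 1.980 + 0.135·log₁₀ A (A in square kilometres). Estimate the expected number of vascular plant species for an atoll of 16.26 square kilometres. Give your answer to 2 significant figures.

140

S = 95.5 × 16.26^0.135
ln S = ln 95.5 + 0.135 × ln 16.26 = 4.5591 + 0.135 × 2.7887 = 4.9356
S = e^4.9356 ≈ 139.2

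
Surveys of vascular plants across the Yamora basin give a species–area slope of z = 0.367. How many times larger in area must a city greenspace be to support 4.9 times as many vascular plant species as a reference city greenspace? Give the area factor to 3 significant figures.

(A₂/A₁)^0.367 = 4.9, so A₂/A₁ = 4.9^(1/0.367) = 4.9^2.725
ln(A₂/A₁) = ln 4.9 / 0.367 = 1.5892 / 0.367 = 4.3303
A₂/A₁ = e^4.3303 ≈ 75.97

76.0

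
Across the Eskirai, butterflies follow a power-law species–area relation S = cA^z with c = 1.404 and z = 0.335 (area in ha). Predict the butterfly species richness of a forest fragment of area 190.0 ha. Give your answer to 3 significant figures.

S = 1.404 × 190^0.335 = 1.404 × 5.799 ≈ 8.142

8.14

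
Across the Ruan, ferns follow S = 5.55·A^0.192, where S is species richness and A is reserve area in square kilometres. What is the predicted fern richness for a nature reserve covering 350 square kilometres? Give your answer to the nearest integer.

17

S = 5.55 × 350^0.192 = 5.55 × 3.079 ≈ 17.09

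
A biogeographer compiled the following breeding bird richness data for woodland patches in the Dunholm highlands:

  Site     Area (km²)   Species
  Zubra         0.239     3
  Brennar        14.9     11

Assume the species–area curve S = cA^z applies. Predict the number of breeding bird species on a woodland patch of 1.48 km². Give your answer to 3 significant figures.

5.32

z = ln(11/3) / ln(14.9/0.239) = 1.2993 / 4.1327 = 0.3144
c = 3 / 0.239^0.3144 = 3 / 0.6376 = 4.705
S₃ = 4.705 × 1.48^0.3144 = 4.705 × 1.131 ≈ 5.322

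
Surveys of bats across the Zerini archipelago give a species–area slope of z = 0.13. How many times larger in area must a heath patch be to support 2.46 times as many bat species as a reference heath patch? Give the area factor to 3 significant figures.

1020

(A₂/A₁)^0.13 = 2.46, so A₂/A₁ = 2.46^(1/0.13) = 2.46^7.692
ln(A₂/A₁) = ln 2.46 / 0.13 = 0.9002 / 0.13 = 6.9243
A₂/A₁ = e^6.9243 ≈ 1017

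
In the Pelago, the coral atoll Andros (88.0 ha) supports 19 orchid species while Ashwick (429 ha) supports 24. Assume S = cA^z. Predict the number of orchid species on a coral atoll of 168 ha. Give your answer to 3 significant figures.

20.9

z = ln(24/19) / ln(429/88) = 0.2336 / 1.5841 = 0.1475
c = 19 / 88^0.1475 = 19 / 1.935 = 9.817
S₃ = 9.817 × 168^0.1475 = 9.817 × 2.129 ≈ 20.9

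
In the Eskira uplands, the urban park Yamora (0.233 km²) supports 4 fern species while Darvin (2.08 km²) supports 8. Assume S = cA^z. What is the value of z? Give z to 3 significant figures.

Taking logs: ln S = ln c + z ln A, so z = (ln S₂ − ln S₁)/(ln A₂ − ln A₁).
z = ln(8/4) / ln(2.08/0.233) = ln(2) / ln(8.927) = 0.6931 / 2.1891 = 0.3166

0.317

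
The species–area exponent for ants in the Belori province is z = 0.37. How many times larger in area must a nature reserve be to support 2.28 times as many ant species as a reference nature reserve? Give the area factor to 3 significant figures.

9.28

(A₂/A₁)^0.37 = 2.28, so A₂/A₁ = 2.28^(1/0.37) = 2.28^2.703
ln(A₂/A₁) = ln 2.28 / 0.37 = 0.8242 / 0.37 = 2.2275
A₂/A₁ = e^2.2275 ≈ 9.277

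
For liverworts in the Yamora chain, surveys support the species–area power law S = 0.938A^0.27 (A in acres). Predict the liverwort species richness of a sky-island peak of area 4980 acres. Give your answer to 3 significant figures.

S = 0.938 × 4980^0.27
ln S = ln 0.938 + 0.27 × ln 4980 = -0.0640 + 0.27 × 8.5132 = 2.2346
S = e^2.2346 ≈ 9.342

9.34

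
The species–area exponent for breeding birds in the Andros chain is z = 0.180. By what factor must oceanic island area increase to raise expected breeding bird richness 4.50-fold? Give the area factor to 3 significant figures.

(A₂/A₁)^0.18 = 4.5, so A₂/A₁ = 4.5^(1/0.18) = 4.5^5.556
ln(A₂/A₁) = ln 4.5 / 0.18 = 1.5041 / 0.18 = 8.3560
A₂/A₁ = e^8.3560 ≈ 4256

4260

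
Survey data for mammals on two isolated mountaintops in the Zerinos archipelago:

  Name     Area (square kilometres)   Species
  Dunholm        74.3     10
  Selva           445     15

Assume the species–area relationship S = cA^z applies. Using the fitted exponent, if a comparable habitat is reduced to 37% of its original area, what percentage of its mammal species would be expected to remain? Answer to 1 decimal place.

z = ln(15/10) / ln(445/74.3) = 0.4055 / 1.7900 = 0.2265
S_new/S_old = (A_new/A_old)^z = 0.37^0.2265 = exp(0.2265 × -0.9943) = 0.7983

79.8%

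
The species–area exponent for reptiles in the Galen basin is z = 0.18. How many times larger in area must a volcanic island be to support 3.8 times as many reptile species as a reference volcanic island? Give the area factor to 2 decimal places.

(A₂/A₁)^0.18 = 3.8, so A₂/A₁ = 3.8^(1/0.18) = 3.8^5.556
ln(A₂/A₁) = ln 3.8 / 0.18 = 1.3350 / 0.18 = 7.4167
A₂/A₁ = e^7.4167 ≈ 1663

1663.49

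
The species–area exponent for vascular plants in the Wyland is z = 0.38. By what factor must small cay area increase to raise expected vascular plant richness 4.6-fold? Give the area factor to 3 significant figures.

(A₂/A₁)^0.38 = 4.6, so A₂/A₁ = 4.6^(1/0.38) = 4.6^2.632
ln(A₂/A₁) = ln 4.6 / 0.38 = 1.5261 / 0.38 = 4.0159
A₂/A₁ = e^4.0159 ≈ 55.48

55.5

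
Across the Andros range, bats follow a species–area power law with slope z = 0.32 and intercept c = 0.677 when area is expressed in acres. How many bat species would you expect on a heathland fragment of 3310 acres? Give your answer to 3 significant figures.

S = 0.677 × 3310^0.32
ln S = ln 0.677 + 0.32 × ln 3310 = -0.3901 + 0.32 × 8.1047 = 2.2034
S = e^2.2034 ≈ 9.056

9.06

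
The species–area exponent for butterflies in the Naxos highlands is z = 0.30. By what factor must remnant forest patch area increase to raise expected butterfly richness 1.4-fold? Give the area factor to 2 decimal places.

3.07

(A₂/A₁)^0.3 = 1.4, so A₂/A₁ = 1.4^(1/0.3) = 1.4^3.333
ln(A₂/A₁) = ln 1.4 / 0.3 = 0.3365 / 0.3 = 1.1216
A₂/A₁ = e^1.1216 ≈ 3.07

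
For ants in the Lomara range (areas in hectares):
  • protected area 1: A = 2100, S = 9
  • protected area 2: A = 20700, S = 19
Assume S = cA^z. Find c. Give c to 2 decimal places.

z = ln(S₂/S₁) / ln(A₂/A₁) = ln(19/9) / ln(20700/2100) = 0.7472 / 2.2882 = 0.3266
c = S₁ / A₁^z = 9 / 2100^0.3266 = 9 / 12.16 = 0.7402

0.74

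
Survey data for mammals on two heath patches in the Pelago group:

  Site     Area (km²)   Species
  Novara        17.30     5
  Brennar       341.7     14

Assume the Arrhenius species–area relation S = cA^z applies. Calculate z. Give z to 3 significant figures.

Taking logs: ln S = ln c + z ln A, so z = (ln S₂ − ln S₁)/(ln A₂ − ln A₁).
z = ln(14/5) / ln(341.7/17.3) = ln(2.8) / ln(19.75) = 1.0296 / 2.9832 = 0.3451

0.345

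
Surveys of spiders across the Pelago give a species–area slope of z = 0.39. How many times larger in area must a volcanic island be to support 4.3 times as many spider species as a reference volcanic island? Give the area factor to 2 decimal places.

(A₂/A₁)^0.39 = 4.3, so A₂/A₁ = 4.3^(1/0.39) = 4.3^2.564
ln(A₂/A₁) = ln 4.3 / 0.39 = 1.4586 / 0.39 = 3.7400
A₂/A₁ = e^3.7400 ≈ 42.1

42.10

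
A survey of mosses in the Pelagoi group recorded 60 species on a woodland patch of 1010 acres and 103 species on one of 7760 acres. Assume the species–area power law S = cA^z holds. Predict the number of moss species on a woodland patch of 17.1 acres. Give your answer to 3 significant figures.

20.4

z = ln(103/60) / ln(7760/1010) = 0.5404 / 2.0390 = 0.2650
c = 60 / 1010^0.2650 = 60 / 6.255 = 9.593
S₃ = 9.593 × 17.1^0.2650 = 9.593 × 2.122 ≈ 20.36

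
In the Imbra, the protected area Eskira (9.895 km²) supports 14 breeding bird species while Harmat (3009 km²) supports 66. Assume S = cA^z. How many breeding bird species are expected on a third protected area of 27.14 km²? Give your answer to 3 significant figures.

z = ln(66/14) / ln(3009/9.895) = 1.5506 / 5.7173 = 0.2712
c = 14 / 9.895^0.2712 = 14 / 1.862 = 7.519
S₃ = 7.519 × 27.14^0.2712 = 7.519 × 2.448 ≈ 18.41

18.4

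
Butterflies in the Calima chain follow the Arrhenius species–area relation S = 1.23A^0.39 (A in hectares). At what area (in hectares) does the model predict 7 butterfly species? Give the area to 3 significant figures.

86.4 hectares

7 = 1.23 × A^0.39  ⇒  A^0.39 = 7/1.23 = 5.691
ln A = ln(5.691) / 0.39 = 1.7389 / 0.39 = 4.4587
A = e^4.4587 ≈ 86.38 hectares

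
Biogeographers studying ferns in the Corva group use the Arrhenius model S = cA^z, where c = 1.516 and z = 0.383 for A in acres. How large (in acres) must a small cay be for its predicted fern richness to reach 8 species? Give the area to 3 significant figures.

76.9 acres

8 = 1.516 × A^0.383  ⇒  A^0.383 = 8/1.516 = 5.277
ln A = ln(5.277) / 0.383 = 1.6634 / 0.383 = 4.3430
A = e^4.3430 ≈ 76.94 acres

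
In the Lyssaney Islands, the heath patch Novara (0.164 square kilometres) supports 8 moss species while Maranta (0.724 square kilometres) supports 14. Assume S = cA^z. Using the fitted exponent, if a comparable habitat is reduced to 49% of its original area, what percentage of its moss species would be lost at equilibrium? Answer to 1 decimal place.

23.6%

z = ln(14/8) / ln(0.724/0.164) = 0.5596 / 1.4849 = 0.3769
S_new/S_old = (A_new/A_old)^z = 0.49^0.3769 = exp(0.3769 × -0.7133) = 0.7643
Fraction lost = 1 − 0.7643 = 0.2357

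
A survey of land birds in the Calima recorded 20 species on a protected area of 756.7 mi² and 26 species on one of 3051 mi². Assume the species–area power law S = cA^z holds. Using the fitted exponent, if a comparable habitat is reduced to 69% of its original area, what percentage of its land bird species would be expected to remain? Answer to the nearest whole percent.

z = ln(26/20) / ln(3051/756.7) = 0.2624 / 1.3943 = 0.1882
S_new/S_old = (A_new/A_old)^z = 0.69^0.1882 = exp(0.1882 × -0.3711) = 0.9326

93%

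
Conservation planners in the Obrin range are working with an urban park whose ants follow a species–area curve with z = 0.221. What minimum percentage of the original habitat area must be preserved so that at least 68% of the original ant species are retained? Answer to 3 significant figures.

17.5%

Need (A_new/A_old)^0.221 = 0.68, so A_new/A_old = 0.68^(1/0.221) = 0.68^4.525
ln(A_new/A_old) = ln 0.68 / 0.221 = -0.3857 / 0.221 = -1.7451
A_new/A_old = e^-1.7451 ≈ 0.1746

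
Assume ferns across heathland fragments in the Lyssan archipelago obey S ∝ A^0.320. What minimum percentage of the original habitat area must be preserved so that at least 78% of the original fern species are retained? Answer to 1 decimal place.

46.0%

Need (A_new/A_old)^0.32 = 0.78, so A_new/A_old = 0.78^(1/0.32) = 0.78^3.125
ln(A_new/A_old) = ln 0.78 / 0.32 = -0.2485 / 0.32 = -0.7764
A_new/A_old = e^-0.7764 ≈ 0.46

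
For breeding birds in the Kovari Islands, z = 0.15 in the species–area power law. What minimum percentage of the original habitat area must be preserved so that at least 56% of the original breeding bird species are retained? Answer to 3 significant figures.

Need (A_new/A_old)^0.15 = 0.56, so A_new/A_old = 0.56^(1/0.15) = 0.56^6.667
ln(A_new/A_old) = ln 0.56 / 0.15 = -0.5798 / 0.15 = -3.8655
A_new/A_old = e^-3.8655 ≈ 0.02095

2.10%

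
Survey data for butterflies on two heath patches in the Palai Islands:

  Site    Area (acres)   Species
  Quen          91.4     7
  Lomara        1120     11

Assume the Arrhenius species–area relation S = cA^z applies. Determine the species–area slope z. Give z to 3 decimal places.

Taking logs: ln S = ln c + z ln A, so z = (ln S₂ − ln S₁)/(ln A₂ − ln A₁).
z = ln(11/7) / ln(1120/91.4) = ln(1.571) / ln(12.25) = 0.4520 / 2.5058 = 0.1804

0.180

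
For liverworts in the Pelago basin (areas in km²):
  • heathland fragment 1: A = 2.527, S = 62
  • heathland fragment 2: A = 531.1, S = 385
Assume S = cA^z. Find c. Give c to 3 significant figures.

z = ln(S₂/S₁) / ln(A₂/A₁) = ln(385/62) / ln(531.1/2.527) = 1.8261 / 5.3479 = 0.3415
c = S₁ / A₁^z = 62 / 2.527^0.3415 = 62 / 1.372 = 45.18

45.2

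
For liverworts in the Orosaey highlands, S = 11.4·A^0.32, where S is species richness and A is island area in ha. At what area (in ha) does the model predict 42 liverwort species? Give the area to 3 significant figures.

58.9 ha

42 = 11.4 × A^0.32  ⇒  A^0.32 = 42/11.4 = 3.684
ln A = ln(3.684) / 0.32 = 1.3041 / 0.32 = 4.0752
A = e^4.0752 ≈ 58.86 ha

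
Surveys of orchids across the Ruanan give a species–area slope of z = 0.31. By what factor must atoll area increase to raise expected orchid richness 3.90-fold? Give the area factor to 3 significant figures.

(A₂/A₁)^0.31 = 3.9, so A₂/A₁ = 3.9^(1/0.31) = 3.9^3.226
ln(A₂/A₁) = ln 3.9 / 0.31 = 1.3610 / 0.31 = 4.3902
A₂/A₁ = e^4.3902 ≈ 80.66

80.7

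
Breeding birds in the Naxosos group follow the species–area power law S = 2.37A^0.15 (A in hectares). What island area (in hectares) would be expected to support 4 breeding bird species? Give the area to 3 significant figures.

32.8 hectares

4 = 2.37 × A^0.15  ⇒  A^0.15 = 4/2.37 = 1.688
ln A = ln(1.688) / 0.15 = 0.5234 / 0.15 = 3.4894
A = e^3.4894 ≈ 32.77 hectares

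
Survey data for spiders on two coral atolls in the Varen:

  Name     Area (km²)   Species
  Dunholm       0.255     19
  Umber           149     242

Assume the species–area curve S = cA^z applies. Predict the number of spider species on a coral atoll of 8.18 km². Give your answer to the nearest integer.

76

z = ln(242/19) / ln(149/0.255) = 2.5445 / 6.3704 = 0.3994
c = 19 / 0.255^0.3994 = 19 / 0.5794 = 32.79
S₃ = 32.79 × 8.18^0.3994 = 32.79 × 2.315 ≈ 75.92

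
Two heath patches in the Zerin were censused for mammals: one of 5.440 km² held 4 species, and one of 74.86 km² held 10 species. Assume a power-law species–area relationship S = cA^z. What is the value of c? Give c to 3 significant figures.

z = ln(S₂/S₁) / ln(A₂/A₁) = ln(10/4) / ln(74.86/5.44) = 0.9163 / 2.6218 = 0.3495
c = S₁ / A₁^z = 4 / 5.44^0.3495 = 4 / 1.808 = 2.213

2.21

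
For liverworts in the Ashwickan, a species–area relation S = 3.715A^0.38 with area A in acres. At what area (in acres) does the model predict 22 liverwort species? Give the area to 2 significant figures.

110 acres

22 = 3.715 × A^0.38  ⇒  A^0.38 = 22/3.715 = 5.922
ln A = ln(5.922) / 0.38 = 1.7787 / 0.38 = 4.6807
A = e^4.6807 ≈ 107.8 acres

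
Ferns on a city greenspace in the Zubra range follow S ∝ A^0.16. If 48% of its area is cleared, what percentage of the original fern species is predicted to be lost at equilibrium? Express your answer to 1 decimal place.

S_new/S_old = (A_new/A_old)^z = 0.52^0.16
= exp(0.16 × ln 0.52) = exp(0.16 × -0.6539) = exp(-0.1046) ≈ 0.9007
Fraction lost = 1 − 0.9007 = 0.09934

9.9%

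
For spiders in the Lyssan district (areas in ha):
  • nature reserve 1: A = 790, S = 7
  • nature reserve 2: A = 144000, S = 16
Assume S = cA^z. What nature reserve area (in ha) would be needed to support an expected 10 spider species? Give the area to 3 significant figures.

7470 ha

z = ln(16/7) / ln(144000/790) = 0.8267 / 5.2055 = 0.1588
c = 7 / 790^0.1588 = 7 / 2.885 = 2.426
A = (10/2.426)^(1/0.1588) ⇒ ln A = ln(4.122)/0.1588 = 8.9180
A = e^8.9180 ≈ 7465 ha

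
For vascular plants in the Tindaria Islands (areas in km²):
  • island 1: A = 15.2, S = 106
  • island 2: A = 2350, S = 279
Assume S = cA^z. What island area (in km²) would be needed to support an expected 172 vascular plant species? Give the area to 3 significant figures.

189 km²

z = ln(279/106) / ln(2350/15.2) = 0.9678 / 5.0409 = 0.1920
c = 106 / 15.2^0.1920 = 106 / 1.686 = 62.87
A = (172/62.87)^(1/0.1920) ⇒ ln A = ln(2.736)/0.1920 = 5.2426
A = e^5.2426 ≈ 189.2 km²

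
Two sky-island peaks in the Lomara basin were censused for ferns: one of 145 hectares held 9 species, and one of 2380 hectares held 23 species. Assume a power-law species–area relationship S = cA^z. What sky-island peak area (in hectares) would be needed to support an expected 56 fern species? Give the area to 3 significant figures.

33800 hectares

z = ln(23/9) / ln(2380/145) = 0.9383 / 2.7981 = 0.3353
c = 9 / 145^0.3353 = 9 / 5.306 = 1.696
A = (56/1.696)^(1/0.3353) ⇒ ln A = ln(33.01)/0.3353 = 10.4286
A = e^10.4286 ≈ 33813 hectares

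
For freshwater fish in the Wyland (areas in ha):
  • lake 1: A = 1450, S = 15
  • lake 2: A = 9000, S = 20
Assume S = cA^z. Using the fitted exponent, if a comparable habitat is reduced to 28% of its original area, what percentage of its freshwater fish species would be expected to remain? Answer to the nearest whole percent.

82%

z = ln(20/15) / ln(9000/1450) = 0.2877 / 1.8257 = 0.1576
S_new/S_old = (A_new/A_old)^z = 0.28^0.1576 = exp(0.1576 × -1.2730) = 0.8182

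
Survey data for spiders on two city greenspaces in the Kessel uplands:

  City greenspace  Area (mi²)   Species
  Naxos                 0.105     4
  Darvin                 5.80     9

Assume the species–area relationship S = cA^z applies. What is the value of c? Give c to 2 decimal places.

z = ln(S₂/S₁) / ln(A₂/A₁) = ln(9/4) / ln(5.8/0.105) = 0.8109 / 4.0117 = 0.2021
c = S₁ / A₁^z = 4 / 0.105^0.2021 = 4 / 0.6341 = 6.308

6.31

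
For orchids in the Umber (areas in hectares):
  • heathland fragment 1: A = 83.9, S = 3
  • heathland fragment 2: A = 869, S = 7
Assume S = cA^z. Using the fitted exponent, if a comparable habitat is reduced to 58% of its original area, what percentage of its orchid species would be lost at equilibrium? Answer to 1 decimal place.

z = ln(7/3) / ln(869/83.9) = 0.8473 / 2.3377 = 0.3624
S_new/S_old = (A_new/A_old)^z = 0.58^0.3624 = exp(0.3624 × -0.5447) = 0.8208
Fraction lost = 1 − 0.8208 = 0.1792

17.9%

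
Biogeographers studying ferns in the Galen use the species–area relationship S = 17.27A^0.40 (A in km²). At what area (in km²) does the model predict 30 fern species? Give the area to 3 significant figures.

30 = 17.27 × A^0.4  ⇒  A^0.4 = 30/17.27 = 1.737
ln A = ln(1.737) / 0.4 = 0.5522 / 0.4 = 1.3806
A = e^1.3806 ≈ 3.977 km²

3.98 km²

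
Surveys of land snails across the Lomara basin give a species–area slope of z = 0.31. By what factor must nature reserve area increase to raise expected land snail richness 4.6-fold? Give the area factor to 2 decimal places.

(A₂/A₁)^0.31 = 4.6, so A₂/A₁ = 4.6^(1/0.31) = 4.6^3.226
ln(A₂/A₁) = ln 4.6 / 0.31 = 1.5261 / 0.31 = 4.9228
A₂/A₁ = e^4.9228 ≈ 137.4

137.38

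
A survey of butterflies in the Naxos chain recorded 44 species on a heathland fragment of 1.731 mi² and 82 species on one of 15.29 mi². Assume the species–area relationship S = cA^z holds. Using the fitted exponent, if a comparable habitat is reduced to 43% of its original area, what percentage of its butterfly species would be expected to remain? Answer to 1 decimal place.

z = ln(82/44) / ln(15.29/1.731) = 0.6225 / 2.1785 = 0.2858
S_new/S_old = (A_new/A_old)^z = 0.43^0.2858 = exp(0.2858 × -0.8440) = 0.7857

78.6%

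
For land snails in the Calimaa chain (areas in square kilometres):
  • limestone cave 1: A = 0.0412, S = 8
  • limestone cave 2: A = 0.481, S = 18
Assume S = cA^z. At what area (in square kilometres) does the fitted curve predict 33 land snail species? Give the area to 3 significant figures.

3.02 square kilometres

z = ln(18/8) / ln(0.481/0.0412) = 0.8109 / 2.4574 = 0.3300
c = 8 / 0.0412^0.3300 = 8 / 0.3491 = 22.92
A = (33/22.92)^(1/0.3300) ⇒ ln A = ln(1.44)/0.3300 = 1.1049
A = e^1.1049 ≈ 3.019 square kilometres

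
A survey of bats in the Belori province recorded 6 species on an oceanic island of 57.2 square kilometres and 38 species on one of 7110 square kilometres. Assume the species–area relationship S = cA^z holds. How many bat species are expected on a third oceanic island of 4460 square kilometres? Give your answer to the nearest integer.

32

z = ln(38/6) / ln(7110/57.2) = 1.8458 / 4.8227 = 0.3827
c = 6 / 57.2^0.3827 = 6 / 4.706 = 1.275
S₃ = 1.275 × 4460^0.3827 = 1.275 × 24.93 ≈ 31.79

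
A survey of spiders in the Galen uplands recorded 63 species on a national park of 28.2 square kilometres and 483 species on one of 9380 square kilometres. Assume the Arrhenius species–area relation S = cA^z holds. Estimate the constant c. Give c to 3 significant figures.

z = ln(S₂/S₁) / ln(A₂/A₁) = ln(483/63) / ln(9380/28.2) = 2.0369 / 5.8070 = 0.3508
c = S₁ / A₁^z = 63 / 28.2^0.3508 = 63 / 3.226 = 19.53

19.5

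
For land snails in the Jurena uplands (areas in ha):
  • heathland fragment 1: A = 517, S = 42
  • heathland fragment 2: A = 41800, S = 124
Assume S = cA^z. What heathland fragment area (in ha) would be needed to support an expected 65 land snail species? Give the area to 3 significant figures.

z = ln(124/42) / ln(41800/517) = 1.0826 / 4.3926 = 0.2465
c = 42 / 517^0.2465 = 42 / 4.664 = 9.005
A = (65/9.005)^(1/0.2465) ⇒ ln A = ln(7.218)/0.2465 = 8.0200
A = e^8.0200 ≈ 3041 ha

3040 ha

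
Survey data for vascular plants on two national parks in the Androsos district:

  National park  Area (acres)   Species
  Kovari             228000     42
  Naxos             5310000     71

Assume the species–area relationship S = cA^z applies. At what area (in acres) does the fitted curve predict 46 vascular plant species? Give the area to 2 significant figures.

z = ln(71/42) / ln(5310000/228000) = 0.5250 / 3.1480 = 0.1668
c = 42 / 228000^0.1668 = 42 / 7.827 = 5.366
A = (46/5.366)^(1/0.1668) ⇒ ln A = ln(8.572)/0.1668 = 12.8826
A = e^12.8826 ≈ 393397 acres

390000 acres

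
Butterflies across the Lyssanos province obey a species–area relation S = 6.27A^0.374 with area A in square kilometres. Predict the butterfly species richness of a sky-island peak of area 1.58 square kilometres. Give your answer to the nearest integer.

S = 6.27 × 1.58^0.374 = 6.27 × 1.187 ≈ 7.44

7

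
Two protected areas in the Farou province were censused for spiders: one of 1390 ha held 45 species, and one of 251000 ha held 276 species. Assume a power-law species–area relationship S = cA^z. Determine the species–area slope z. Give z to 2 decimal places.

0.35

Taking logs: ln S = ln c + z ln A, so z = (ln S₂ − ln S₁)/(ln A₂ − ln A₁).
z = ln(276/45) / ln(251000/1390) = ln(6.133) / ln(180.6) = 1.8137 / 5.1961 = 0.3491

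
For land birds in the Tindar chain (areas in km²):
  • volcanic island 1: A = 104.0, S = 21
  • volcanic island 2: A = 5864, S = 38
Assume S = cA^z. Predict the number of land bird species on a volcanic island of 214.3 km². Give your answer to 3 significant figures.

z = ln(38/21) / ln(5864/104) = 0.5931 / 4.0322 = 0.1471
c = 21 / 104^0.1471 = 21 / 1.98 = 10.61
S₃ = 10.61 × 214.3^0.1471 = 10.61 × 2.202 ≈ 23.36

23.4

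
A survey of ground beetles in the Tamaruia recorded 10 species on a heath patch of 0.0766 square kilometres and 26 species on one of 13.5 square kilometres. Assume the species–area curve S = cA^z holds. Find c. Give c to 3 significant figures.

z = ln(S₂/S₁) / ln(A₂/A₁) = ln(26/10) / ln(13.5/0.0766) = 0.9555 / 5.1718 = 0.1848
c = S₁ / A₁^z = 10 / 0.0766^0.1848 = 10 / 0.6221 = 16.07

16.1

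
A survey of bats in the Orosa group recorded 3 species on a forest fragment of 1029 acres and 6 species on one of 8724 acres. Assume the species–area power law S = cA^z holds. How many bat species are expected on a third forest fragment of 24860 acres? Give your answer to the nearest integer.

8

z = ln(6/3) / ln(8724/1029) = 0.6931 / 2.1375 = 0.3243
c = 3 / 1029^0.3243 = 3 / 9.481 = 0.3164
S₃ = 0.3164 × 24860^0.3243 = 0.3164 × 26.63 ≈ 8.426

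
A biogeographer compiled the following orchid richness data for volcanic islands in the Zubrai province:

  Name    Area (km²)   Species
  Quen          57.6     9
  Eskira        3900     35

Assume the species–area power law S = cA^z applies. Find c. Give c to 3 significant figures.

z = ln(S₂/S₁) / ln(A₂/A₁) = ln(35/9) / ln(3900/57.6) = 1.3581 / 4.2152 = 0.3222
c = S₁ / A₁^z = 9 / 57.6^0.3222 = 9 / 3.691 = 2.438

2.44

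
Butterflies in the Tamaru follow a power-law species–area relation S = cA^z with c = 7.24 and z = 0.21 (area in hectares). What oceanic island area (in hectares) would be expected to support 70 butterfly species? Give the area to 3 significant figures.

70 = 7.24 × A^0.21  ⇒  A^0.21 = 70/7.24 = 9.669
ln A = ln(9.669) / 0.21 = 2.2689 / 0.21 = 10.8042
A = e^10.8042 ≈ 49225 hectares

49200 hectares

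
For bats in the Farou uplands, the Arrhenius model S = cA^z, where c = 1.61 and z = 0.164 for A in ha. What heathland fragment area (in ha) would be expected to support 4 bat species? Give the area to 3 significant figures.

257 ha

4 = 1.61 × A^0.164  ⇒  A^0.164 = 4/1.61 = 2.484
ln A = ln(2.484) / 0.164 = 0.9101 / 0.164 = 5.5491
A = e^5.5491 ≈ 257 ha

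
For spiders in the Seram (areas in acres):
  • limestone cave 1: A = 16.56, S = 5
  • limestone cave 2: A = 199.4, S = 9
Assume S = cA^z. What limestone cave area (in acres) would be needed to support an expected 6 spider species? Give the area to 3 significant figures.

z = ln(9/5) / ln(199.4/16.56) = 0.5878 / 2.4883 = 0.2362
c = 5 / 16.56^0.2362 = 5 / 1.941 = 2.576
A = (6/2.576)^(1/0.2362) ⇒ ln A = ln(2.329)/0.2362 = 3.5788
A = e^3.5788 ≈ 35.83 acres

35.8 acres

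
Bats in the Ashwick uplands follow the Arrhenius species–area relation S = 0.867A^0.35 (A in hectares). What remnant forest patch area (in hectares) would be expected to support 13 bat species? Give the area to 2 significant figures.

13 = 0.867 × A^0.35  ⇒  A^0.35 = 13/0.867 = 14.99
ln A = ln(14.99) / 0.35 = 2.7077 / 0.35 = 7.7362
A = e^7.7362 ≈ 2290 hectares

2300 hectares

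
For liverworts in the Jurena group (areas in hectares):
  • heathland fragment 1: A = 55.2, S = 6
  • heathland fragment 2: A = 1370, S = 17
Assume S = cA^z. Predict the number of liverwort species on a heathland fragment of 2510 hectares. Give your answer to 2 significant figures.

z = ln(17/6) / ln(1370/55.2) = 1.0415 / 3.2116 = 0.3243
c = 6 / 55.2^0.3243 = 6 / 3.672 = 1.634
S₃ = 1.634 × 2510^0.3243 = 1.634 × 12.66 ≈ 20.69

21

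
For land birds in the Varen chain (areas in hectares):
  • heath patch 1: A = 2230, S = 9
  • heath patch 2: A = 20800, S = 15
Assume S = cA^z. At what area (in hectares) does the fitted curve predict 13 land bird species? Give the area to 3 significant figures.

z = ln(15/9) / ln(20800/2230) = 0.5108 / 2.2330 = 0.2288
c = 9 / 2230^0.2288 = 9 / 5.834 = 1.543
A = (13/1.543)^(1/0.2288) ⇒ ln A = ln(8.427)/0.2288 = 9.3172
A = e^9.3172 ≈ 11128 hectares

11100 hectares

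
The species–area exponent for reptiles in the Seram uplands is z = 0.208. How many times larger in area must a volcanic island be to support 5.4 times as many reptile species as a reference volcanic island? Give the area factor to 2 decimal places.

3319.89

(A₂/A₁)^0.208 = 5.4, so A₂/A₁ = 5.4^(1/0.208) = 5.4^4.808
ln(A₂/A₁) = ln 5.4 / 0.208 = 1.6864 / 0.208 = 8.1077
A₂/A₁ = e^8.1077 ≈ 3320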